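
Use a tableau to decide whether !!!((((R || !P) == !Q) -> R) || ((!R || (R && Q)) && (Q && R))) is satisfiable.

Satisfiable

Initial set: {!!!((((R || !P) == !Q) -> R) || ((!R || (R && Q)) && (Q && R)))}.
!!!((((R || !P) == !Q) -> R) || ((!R || (R && Q)) && (Q && R))): drop double negation, giving !((((R || !P) == !Q) -> R) || ((!R || (R && Q)) && (Q && R))).
!((((R || !P) == !Q) -> R) || ((!R || (R && Q)) && (Q && R))): α-rule — add !(((R || !P) == !Q) -> R), !((!R || (R && Q)) && (Q && R)).
!(((R || !P) == !Q) -> R): α-rule — add ((R || !P) == !Q), !R.
!((!R || (R && Q)) && (Q && R)): β-rule — branch into !(!R || (R && Q))  //  !(Q && R).
  branch 1 (add !(!R || (R && Q))):
    !(!R || (R && Q)): α-rule — add !!R, !(R && Q).
    × closes — contains both R and !R.
  branch 2 (add !(Q && R)):
    ((R || !P) == !Q): β-rule — branch into (R || !P), !Q  //  !(R || !P), !!Q.
      branch 2.1 (add (R || !P), !Q):
        !(Q && R): β-rule — branch into !Q  //  !R.
          branch 2.1.1 (add !Q):
            (R || !P): β-rule — branch into R  //  !P.
              branch 2.1.1.1 (add R):
                × closes — contains both R and !R.
              branch 2.1.1.2 (add !P):
                ○ open, literals {P=0, Q=0, R=0}.
          branch 2.1.2 (add !R):
            (R || !P): β-rule — branch into R  //  !P.
              branch 2.1.2.1 (add R):
                × closes — contains both R and !R.
              branch 2.1.2.2 (add !P):
                ○ open, literals {P=0, Q=0, R=0}.
      branch 2.2 (add !(R || !P), !!Q):
        !(R || !P): α-rule — add !R, !!P.
        !(Q && R): β-rule — branch into !Q  //  !R.
          branch 2.2.1 (add !Q):
            × closes — contains both Q and !Q.
          branch 2.2.2 (add !R):
            ○ open, literals {P=1, Q=1, R=0}.
4 branches closed, 3 open.
An open branch gives a satisfying assignment: P=0, Q=0, R=0.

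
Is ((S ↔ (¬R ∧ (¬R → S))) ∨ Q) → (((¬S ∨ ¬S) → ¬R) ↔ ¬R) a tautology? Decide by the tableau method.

Assume the negation and expand:
Initial set: {¬(((S ↔ (¬R ∧ (¬R → S))) ∨ Q) → (((¬S ∨ ¬S) → ¬R) ↔ ¬R))}.
¬(((S ↔ (¬R ∧ (¬R → S))) ∨ Q) → (((¬S ∨ ¬S) → ¬R) ↔ ¬R)): α-rule — add ((S ↔ (¬R ∧ (¬R → S))) ∨ Q), ¬(((¬S ∨ ¬S) → ¬R) ↔ ¬R).
((S ↔ (¬R ∧ (¬R → S))) ∨ Q): β-rule — branch into (S ↔ (¬R ∧ (¬R → S)))  //  Q.
  branch 1 (add (S ↔ (¬R ∧ (¬R → S)))):
    ¬(((¬S ∨ ¬S) → ¬R) ↔ ¬R): β-rule — branch into ((¬S ∨ ¬S) → ¬R), ¬¬R  //  ¬((¬S ∨ ¬S) → ¬R), ¬R.
      branch 1.1 (add ((¬S ∨ ¬S) → ¬R), ¬¬R):
        (S ↔ (¬R ∧ (¬R → S))): β-rule — branch into S, (¬R ∧ (¬R → S))  //  ¬S, ¬(¬R ∧ (¬R → S)).
          branch 1.1.1 (add S, (¬R ∧ (¬R → S))):
            (¬R ∧ (¬R → S)): α-rule — add ¬R, (¬R → S).
            × closes — contains both R and ¬R.
          branch 1.1.2 (add ¬S, ¬(¬R ∧ (¬R → S))):
            ((¬S ∨ ¬S) → ¬R): β-rule — branch into ¬(¬S ∨ ¬S)  //  ¬R.
              branch 1.1.2.1 (add ¬(¬S ∨ ¬S)):
                ¬(¬S ∨ ¬S): α-rule — add ¬¬S, ¬¬S.
                × closes — contains both S and ¬S.
              branch 1.1.2.2 (add ¬R):
                × closes — contains both R and ¬R.
      branch 1.2 (add ¬((¬S ∨ ¬S) → ¬R), ¬R):
        ¬((¬S ∨ ¬S) → ¬R): α-rule — add (¬S ∨ ¬S), ¬¬R.
        × closes — contains both R and ¬R.
  branch 2 (add Q):
    ¬(((¬S ∨ ¬S) → ¬R) ↔ ¬R): β-rule — branch into ((¬S ∨ ¬S) → ¬R), ¬¬R  //  ¬((¬S ∨ ¬S) → ¬R), ¬R.
      branch 2.1 (add ((¬S ∨ ¬S) → ¬R), ¬¬R):
        ((¬S ∨ ¬S) → ¬R): β-rule — branch into ¬(¬S ∨ ¬S)  //  ¬R.
          branch 2.1.1 (add ¬(¬S ∨ ¬S)):
            ¬(¬S ∨ ¬S): α-rule — add ¬¬S, ¬¬S.
            ○ open, literals {Q=true, R=true, S=true}.
          branch 2.1.2 (add ¬R):
            × closes — contains both R and ¬R.
      branch 2.2 (add ¬((¬S ∨ ¬S) → ¬R), ¬R):
        ¬((¬S ∨ ¬S) → ¬R): α-rule — add (¬S ∨ ¬S), ¬¬R.
        × closes — contains both R and ¬R.
6 branches closed, 1 open.
An open branch gives a countermodel: Q=true, R=true, S=true (unmentioned atoms arbitrary); under it the original formula is false.

Not valid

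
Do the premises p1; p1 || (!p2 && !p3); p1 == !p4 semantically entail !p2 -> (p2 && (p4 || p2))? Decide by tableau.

No

Initial set: {p1; (p1 || (!p2 && !p3)); (p1 == !p4); !(!p2 -> (p2 && (p4 || p2)))}.
!(!p2 -> (p2 && (p4 || p2))): α-rule — add !p2, !(p2 && (p4 || p2)).
(p1 || (!p2 && !p3)): β-rule — branch into p1  //  (!p2 && !p3).
  branch 1 (add p1):
    (p1 == !p4): β-rule — branch into p1, !p4  //  !p1, !!p4.
      branch 1.1 (add p1, !p4):
        !(p2 && (p4 || p2)): β-rule — branch into !p2  //  !(p4 || p2).
          branch 1.1.1 (add !p2):
            ○ open, literals {p1=1, p2=0, p4=0}.
          branch 1.1.2 (add !(p4 || p2)):
            !(p4 || p2): α-rule — add !p4, !p2.
            ○ open, literals {p1=1, p2=0, p4=0}.
      branch 1.2 (add !p1, !!p4):
        × closes — contains both p1 and !p1.
  branch 2 (add (!p2 && !p3)):
    (!p2 && !p3): α-rule — add !p2, !p3.
    (p1 == !p4): β-rule — branch into p1, !p4  //  !p1, !!p4.
      branch 2.1 (add p1, !p4):
        !(p2 && (p4 || p2)): β-rule — branch into !p2  //  !(p4 || p2).
          branch 2.1.1 (add !p2):
            ○ open, literals {p1=1, p2=0, p3=0, p4=0}.
          branch 2.1.2 (add !(p4 || p2)):
            !(p4 || p2): α-rule — add !p4, !p2.
            ○ open, literals {p1=1, p2=0, p3=0, p4=0}.
      branch 2.2 (add !p1, !!p4):
        × closes — contains both p1 and !p1.
2 branches closed, 4 open.
An open branch gives a countermodel: p1=1, p2=0, p4=0 (unmentioned atoms arbitrary); the premises hold there but the conclusion fails.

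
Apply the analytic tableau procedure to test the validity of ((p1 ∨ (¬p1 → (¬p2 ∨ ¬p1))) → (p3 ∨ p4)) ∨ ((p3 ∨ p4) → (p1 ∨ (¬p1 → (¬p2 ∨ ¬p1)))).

Assume the negation and expand:
Initial set: {¬(((p1 ∨ (¬p1 → (¬p2 ∨ ¬p1))) → (p3 ∨ p4)) ∨ ((p3 ∨ p4) → (p1 ∨ (¬p1 → (¬p2 ∨ ¬p1)))))}.
¬(((p1 ∨ (¬p1 → (¬p2 ∨ ¬p1))) → (p3 ∨ p4)) ∨ ((p3 ∨ p4) → (p1 ∨ (¬p1 → (¬p2 ∨ ¬p1))))): α-rule — add ¬((p1 ∨ (¬p1 → (¬p2 ∨ ¬p1))) → (p3 ∨ p4)), ¬((p3 ∨ p4) → (p1 ∨ (¬p1 → (¬p2 ∨ ¬p1)))).
¬((p1 ∨ (¬p1 → (¬p2 ∨ ¬p1))) → (p3 ∨ p4)): α-rule — add (p1 ∨ (¬p1 → (¬p2 ∨ ¬p1))), ¬(p3 ∨ p4).
¬((p3 ∨ p4) → (p1 ∨ (¬p1 → (¬p2 ∨ ¬p1)))): α-rule — add (p3 ∨ p4), ¬(p1 ∨ (¬p1 → (¬p2 ∨ ¬p1))).
¬(p3 ∨ p4): α-rule — add ¬p3, ¬p4.
¬(p1 ∨ (¬p1 → (¬p2 ∨ ¬p1))): α-rule — add ¬p1, ¬(¬p1 → (¬p2 ∨ ¬p1)).
¬(¬p1 → (¬p2 ∨ ¬p1)): α-rule — add ¬p1, ¬(¬p2 ∨ ¬p1).
¬(¬p2 ∨ ¬p1): α-rule — add ¬¬p2, ¬¬p1.
× closes — contains both p1 and ¬p1.
All 1 branch closes.
Every branch closed, so the negation is unsatisfiable and the formula is valid.

Valid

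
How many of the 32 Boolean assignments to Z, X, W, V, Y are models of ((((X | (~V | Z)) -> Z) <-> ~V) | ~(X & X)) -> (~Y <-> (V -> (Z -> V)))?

Initial set: {(((((X | (~V | Z)) -> Z) <-> ~V) | ~(X & X)) -> (~Y <-> (V -> (Z -> V))))}.
(((((X | (~V | Z)) -> Z) <-> ~V) | ~(X & X)) -> (~Y <-> (V -> (Z -> V)))): β-rule — branch into ~((((X | (~V | Z)) -> Z) <-> ~V) | ~(X & X))  //  (~Y <-> (V -> (Z -> V))).
  branch 1 (add ~((((X | (~V | Z)) -> Z) <-> ~V) | ~(X & X))):
    ~((((X | (~V | Z)) -> Z) <-> ~V) | ~(X & X)): α-rule — add ~(((X | (~V | Z)) -> Z) <-> ~V), ~~(X & X).
    ~~(X & X): α-rule — add X, X.
    ~(((X | (~V | Z)) -> Z) <-> ~V): β-rule — branch into ((X | (~V | Z)) -> Z), ~~V  //  ~((X | (~V | Z)) -> Z), ~V.
      branch 1.1 (add ((X | (~V | Z)) -> Z), ~~V):
        ((X | (~V | Z)) -> Z): β-rule — branch into ~(X | (~V | Z))  //  Z.
          branch 1.1.1 (add ~(X | (~V | Z))):
            ~(X | (~V | Z)): α-rule — add ~X, ~(~V | Z).
            × closes — contains both X and ~X.
          branch 1.1.2 (add Z):
            ○ open, literals {V=true, X=true, Z=true}.
      branch 1.2 (add ~((X | (~V | Z)) -> Z), ~V):
        ~((X | (~V | Z)) -> Z): α-rule — add (X | (~V | Z)), ~Z.
        (X | (~V | Z)): β-rule — branch into X  //  (~V | Z).
          branch 1.2.1 (add X):
            ○ open, literals {V=false, X=true, Z=false}.
          branch 1.2.2 (add (~V | Z)):
            (~V | Z): β-rule — branch into ~V  //  Z.
              branch 1.2.2.1 (add ~V):
                ○ open, literals {V=false, X=true, Z=false}.
              branch 1.2.2.2 (add Z):
                × closes — contains both Z and ~Z.
  branch 2 (add (~Y <-> (V -> (Z -> V)))):
    (~Y <-> (V -> (Z -> V))): β-rule — branch into ~Y, (V -> (Z -> V))  //  ~~Y, ~(V -> (Z -> V)).
      branch 2.1 (add ~Y, (V -> (Z -> V))):
        (V -> (Z -> V)): β-rule — branch into ~V  //  (Z -> V).
          branch 2.1.1 (add ~V):
            ○ open, literals {V=false, Y=false}.
          branch 2.1.2 (add (Z -> V)):
            (Z -> V): β-rule — branch into ~Z  //  V.
              branch 2.1.2.1 (add ~Z):
                ○ open, literals {Y=false, Z=false}.
              branch 2.1.2.2 (add V):
                ○ open, literals {V=true, Y=false}.
      branch 2.2 (add ~~Y, ~(V -> (Z -> V))):
        ~(V -> (Z -> V)): α-rule — add V, ~(Z -> V).
        ~(Z -> V): α-rule — add Z, ~V.
        × closes — contains both V and ~V.
3 branches closed, 6 open.
Each open branch fixes some atoms; the unmentioned ones are free. Counting distinct full assignments: branch {V=true, X=true, Z=true} (W, Y) contributes 4 new; branch {V=false, X=true, Z=false} (W, Y) contributes 4 new; branch {V=false, X=true, Z=false} (W, Y) contributes 0 new; branch {V=false, Y=false} (Z, X, W) contributes 6 new; branch {Y=false, Z=false} (X, W, V) contributes 4 new; branch {V=true, Y=false} (Z, X, W) contributes 2 new. Total: 20.

20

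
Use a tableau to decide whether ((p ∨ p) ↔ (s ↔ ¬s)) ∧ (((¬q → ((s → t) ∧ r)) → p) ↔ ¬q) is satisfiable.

Initial set: {(((p ∨ p) ↔ (s ↔ ¬s)) ∧ (((¬q → ((s → t) ∧ r)) → p) ↔ ¬q))}.
(((p ∨ p) ↔ (s ↔ ¬s)) ∧ (((¬q → ((s → t) ∧ r)) → p) ↔ ¬q)): α-rule — add ((p ∨ p) ↔ (s ↔ ¬s)), (((¬q → ((s → t) ∧ r)) → p) ↔ ¬q).
((p ∨ p) ↔ (s ↔ ¬s)): β-rule — branch into (p ∨ p), (s ↔ ¬s)  //  ¬(p ∨ p), ¬(s ↔ ¬s).
  branch 1 (add (p ∨ p), (s ↔ ¬s)):
    (((¬q → ((s → t) ∧ r)) → p) ↔ ¬q): β-rule — branch into ((¬q → ((s → t) ∧ r)) → p), ¬q  //  ¬((¬q → ((s → t) ∧ r)) → p), ¬¬q.
      branch 1.1 (add ((¬q → ((s → t) ∧ r)) → p), ¬q):
        (p ∨ p): β-rule — branch into p  //  p.
          branch 1.1.1 (add p):
            (s ↔ ¬s): β-rule — branch into s, ¬s  //  ¬s, ¬¬s.
              branch 1.1.1.1 (add s, ¬s):
                × closes — contains both s and ¬s.
              branch 1.1.1.2 (add ¬s, ¬¬s):
                × closes — contains both s and ¬s.
          branch 1.1.2 (add p):
            (s ↔ ¬s): β-rule — branch into s, ¬s  //  ¬s, ¬¬s.
              branch 1.1.2.1 (add s, ¬s):
                × closes — contains both s and ¬s.
              branch 1.1.2.2 (add ¬s, ¬¬s):
                × closes — contains both s and ¬s.
      branch 1.2 (add ¬((¬q → ((s → t) ∧ r)) → p), ¬¬q):
        ¬((¬q → ((s → t) ∧ r)) → p): α-rule — add (¬q → ((s → t) ∧ r)), ¬p.
        (p ∨ p): β-rule — branch into p  //  p.
          branch 1.2.1 (add p):
            × closes — contains both p and ¬p.
          branch 1.2.2 (add p):
            × closes — contains both p and ¬p.
  branch 2 (add ¬(p ∨ p), ¬(s ↔ ¬s)):
    ¬(p ∨ p): α-rule — add ¬p, ¬p.
    (((¬q → ((s → t) ∧ r)) → p) ↔ ¬q): β-rule — branch into ((¬q → ((s → t) ∧ r)) → p), ¬q  //  ¬((¬q → ((s → t) ∧ r)) → p), ¬¬q.
      branch 2.1 (add ((¬q → ((s → t) ∧ r)) → p), ¬q):
        ¬(s ↔ ¬s): β-rule — branch into s, ¬¬s  //  ¬s, ¬s.
          branch 2.1.1 (add s, ¬¬s):
            ((¬q → ((s → t) ∧ r)) → p): β-rule — branch into ¬(¬q → ((s → t) ∧ r))  //  p.
              branch 2.1.1.1 (add ¬(¬q → ((s → t) ∧ r))):
                ¬(¬q → ((s → t) ∧ r)): α-rule — add ¬q, ¬((s → t) ∧ r).
                ¬((s → t) ∧ r): β-rule — branch into ¬(s → t)  //  ¬r.
                  branch 2.1.1.1.1 (add ¬(s → t)):
                    ¬(s → t): α-rule — add s, ¬t.
                    ○ open, literals {p=0, q=0, s=1, t=0}.
                  branch 2.1.1.1.2 (add ¬r):
                    ○ open, literals {p=0, q=0, r=0, s=1}.
              branch 2.1.1.2 (add p):
                × closes — contains both p and ¬p.
          branch 2.1.2 (add ¬s, ¬s):
            ((¬q → ((s → t) ∧ r)) → p): β-rule — branch into ¬(¬q → ((s → t) ∧ r))  //  p.
              branch 2.1.2.1 (add ¬(¬q → ((s → t) ∧ r))):
                ¬(¬q → ((s → t) ∧ r)): α-rule — add ¬q, ¬((s → t) ∧ r).
                ¬((s → t) ∧ r): β-rule — branch into ¬(s → t)  //  ¬r.
                  branch 2.1.2.1.1 (add ¬(s → t)):
                    ¬(s → t): α-rule — add s, ¬t.
                    × closes — contains both s and ¬s.
                  branch 2.1.2.1.2 (add ¬r):
                    ○ open, literals {p=0, q=0, r=0, s=0}.
              branch 2.1.2.2 (add p):
                × closes — contains both p and ¬p.
      branch 2.2 (add ¬((¬q → ((s → t) ∧ r)) → p), ¬¬q):
        ¬((¬q → ((s → t) ∧ r)) → p): α-rule — add (¬q → ((s → t) ∧ r)), ¬p.
        ¬(s ↔ ¬s): β-rule — branch into s, ¬¬s  //  ¬s, ¬s.
          branch 2.2.1 (add s, ¬¬s):
            (¬q → ((s → t) ∧ r)): β-rule — branch into ¬¬q  //  ((s → t) ∧ r).
              branch 2.2.1.1 (add ¬¬q):
                ○ open, literals {p=0, q=1, s=1}.
              branch 2.2.1.2 (add ((s → t) ∧ r)):
                ((s → t) ∧ r): α-rule — add (s → t), r.
                (s → t): β-rule — branch into ¬s  //  t.
                  branch 2.2.1.2.1 (add ¬s):
                    × closes — contains both s and ¬s.
                  branch 2.2.1.2.2 (add t):
                    ○ open, literals {p=0, q=1, r=1, s=1, t=1}.
          branch 2.2.2 (add ¬s, ¬s):
            (¬q → ((s → t) ∧ r)): β-rule — branch into ¬¬q  //  ((s → t) ∧ r).
              branch 2.2.2.1 (add ¬¬q):
                ○ open, literals {p=0, q=1, s=0}.
              branch 2.2.2.2 (add ((s → t) ∧ r)):
                ((s → t) ∧ r): α-rule — add (s → t), r.
                (s → t): β-rule — branch into ¬s  //  t.
                  branch 2.2.2.2.1 (add ¬s):
                    ○ open, literals {p=0, q=1, r=1, s=0}.
                  branch 2.2.2.2.2 (add t):
                    ○ open, literals {p=0, q=1, r=1, s=0, t=1}.
10 branches closed, 8 open.
An open branch gives a satisfying assignment: p=0, q=0, s=1, t=0.

Satisfiable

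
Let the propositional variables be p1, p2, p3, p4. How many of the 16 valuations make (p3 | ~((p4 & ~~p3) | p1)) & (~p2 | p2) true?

12

Initial set: {T ((p3 | ~((p4 & ~~p3) | p1)) & (~p2 | p2))}.
T ((p3 | ~((p4 & ~~p3) | p1)) & (~p2 | p2)): α-rule — add T (p3 | ~((p4 & ~~p3) | p1)), T (~p2 | p2).
T (p3 | ~((p4 & ~~p3) | p1)): β-rule — branch into T p3  //  T ~((p4 & ~~p3) | p1).
  branch 1 (add T p3):
    T (~p2 | p2): β-rule — branch into T ~p2  //  T p2.
      branch 1.1 (add T ~p2):
        ○ open, literals {p2=false, p3=true}.
      branch 1.2 (add T p2):
        ○ open, literals {p2=true, p3=true}.
  branch 2 (add T ~((p4 & ~~p3) | p1)):
    T ~((p4 & ~~p3) | p1): α-rule — add F (p4 & ~~p3), F p1.
    T (~p2 | p2): β-rule — branch into T ~p2  //  T p2.
      branch 2.1 (add T ~p2):
        F (p4 & ~~p3): β-rule — branch into F p4  //  F ~~p3.
          branch 2.1.1 (add F p4):
            ○ open, literals {p1=false, p2=false, p4=false}.
          branch 2.1.2 (add F ~~p3):
            F ~~p3: drop double negation, giving F p3.
            ○ open, literals {p1=false, p2=false, p3=false}.
      branch 2.2 (add T p2):
        F (p4 & ~~p3): β-rule — branch into F p4  //  F ~~p3.
          branch 2.2.1 (add F p4):
            ○ open, literals {p1=false, p2=true, p4=false}.
          branch 2.2.2 (add F ~~p3):
            F ~~p3: drop double negation, giving F p3.
            ○ open, literals {p1=false, p2=true, p3=false}.
0 branches closed, 6 open.
Each open branch fixes some atoms; the unmentioned ones are free. Counting distinct full assignments: branch {p2=false, p3=true} (p1, p4) contributes 4 new; branch {p2=true, p3=true} (p1, p4) contributes 4 new; branch {p1=false, p2=false, p4=false} (p3) contributes 1 new; branch {p1=false, p2=false, p3=false} (p4) contributes 1 new; branch {p1=false, p2=true, p4=false} (p3) contributes 1 new; branch {p1=false, p2=true, p3=false} (p4) contributes 1 new. Total: 12.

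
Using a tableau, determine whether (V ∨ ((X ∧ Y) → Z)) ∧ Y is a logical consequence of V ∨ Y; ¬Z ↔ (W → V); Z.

Yes

Initial set: {(V ∨ Y); (¬Z ↔ (W → V)); Z; ¬((V ∨ ((X ∧ Y) → Z)) ∧ Y)}.
(V ∨ Y): β-rule — branch into V  //  Y.
  branch 1 (add V):
    (¬Z ↔ (W → V)): β-rule — branch into ¬Z, (W → V)  //  ¬¬Z, ¬(W → V).
      branch 1.1 (add ¬Z, (W → V)):
        × closes — contains both Z and ¬Z.
      branch 1.2 (add ¬¬Z, ¬(W → V)):
        ¬(W → V): α-rule — add W, ¬V.
        × closes — contains both V and ¬V.
  branch 2 (add Y):
    (¬Z ↔ (W → V)): β-rule — branch into ¬Z, (W → V)  //  ¬¬Z, ¬(W → V).
      branch 2.1 (add ¬Z, (W → V)):
        × closes — contains both Z and ¬Z.
      branch 2.2 (add ¬¬Z, ¬(W → V)):
        ¬(W → V): α-rule — add W, ¬V.
        ¬((V ∨ ((X ∧ Y) → Z)) ∧ Y): β-rule — branch into ¬(V ∨ ((X ∧ Y) → Z))  //  ¬Y.
          branch 2.2.1 (add ¬(V ∨ ((X ∧ Y) → Z))):
            ¬(V ∨ ((X ∧ Y) → Z)): α-rule — add ¬V, ¬((X ∧ Y) → Z).
            ¬((X ∧ Y) → Z): α-rule — add (X ∧ Y), ¬Z.
            × closes — contains both Z and ¬Z.
          branch 2.2.2 (add ¬Y):
            × closes — contains both Y and ¬Y.
All 5 branches close.
Every branch closed, so the premises entail the conclusion.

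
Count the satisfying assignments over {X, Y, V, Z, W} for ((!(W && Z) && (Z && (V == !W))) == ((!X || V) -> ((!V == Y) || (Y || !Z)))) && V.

4

Initial set: {T (((!(W && Z) && (Z && (V == !W))) == ((!X || V) -> ((!V == Y) || (Y || !Z)))) && V)}.
T (((!(W && Z) && (Z && (V == !W))) == ((!X || V) -> ((!V == Y) || (Y || !Z)))) && V): α-rule — add T ((!(W && Z) && (Z && (V == !W))) == ((!X || V) -> ((!V == Y) || (Y || !Z)))), T V.
T ((!(W && Z) && (Z && (V == !W))) == ((!X || V) -> ((!V == Y) || (Y || !Z)))): β-rule — branch into T (!(W && Z) && (Z && (V == !W))), T ((!X || V) -> ((!V == Y) || (Y || !Z)))  //  F (!(W && Z) && (Z && (V == !W))), F ((!X || V) -> ((!V == Y) || (Y || !Z))).
  branch 1 (add T (!(W && Z) && (Z && (V == !W))), T ((!X || V) -> ((!V == Y) || (Y || !Z)))):
    T (!(W && Z) && (Z && (V == !W))): α-rule — add T !(W && Z), T (Z && (V == !W)).
    T (Z && (V == !W)): α-rule — add T Z, T (V == !W).
    T ((!X || V) -> ((!V == Y) || (Y || !Z))): β-rule — branch into F (!X || V)  //  T ((!V == Y) || (Y || !Z)).
      branch 1.1 (add F (!X || V)):
        F (!X || V): α-rule — add F !X, F V.
        × closes — contains both V and !V.
      branch 1.2 (add T ((!V == Y) || (Y || !Z))):
        T !(W && Z): β-rule — branch into F W  //  F Z.
          branch 1.2.1 (add F W):
            T (V == !W): β-rule — branch into T V, T !W  //  F V, F !W.
              branch 1.2.1.1 (add T V, T !W):
                T ((!V == Y) || (Y || !Z)): β-rule — branch into T (!V == Y)  //  T (Y || !Z).
                  branch 1.2.1.1.1 (add T (!V == Y)):
                    T (!V == Y): β-rule — branch into T !V, T Y  //  F !V, F Y.
                      branch 1.2.1.1.1.1 (add T !V, T Y):
                        × closes — contains both V and !V.
                      branch 1.2.1.1.1.2 (add F !V, F Y):
                        ○ open, literals {V=T, W=F, Y=F, Z=T}.
                  branch 1.2.1.1.2 (add T (Y || !Z)):
                    T (Y || !Z): β-rule — branch into T Y  //  T !Z.
                      branch 1.2.1.1.2.1 (add T Y):
                        ○ open, literals {V=T, W=F, Y=T, Z=T}.
                      branch 1.2.1.1.2.2 (add T !Z):
                        × closes — contains both Z and !Z.
              branch 1.2.1.2 (add F V, F !W):
                × closes — contains both V and !V.
          branch 1.2.2 (add F Z):
            × closes — contains both Z and !Z.
  branch 2 (add F (!(W && Z) && (Z && (V == !W))), F ((!X || V) -> ((!V == Y) || (Y || !Z)))):
    F ((!X || V) -> ((!V == Y) || (Y || !Z))): α-rule — add T (!X || V), F ((!V == Y) || (Y || !Z)).
    F ((!V == Y) || (Y || !Z)): α-rule — add F (!V == Y), F (Y || !Z).
    F (Y || !Z): α-rule — add F Y, F !Z.
    F (!(W && Z) && (Z && (V == !W))): β-rule — branch into F !(W && Z)  //  F (Z && (V == !W)).
      branch 2.1 (add F !(W && Z)):
        F !(W && Z): α-rule — add T W, T Z.
        T (!X || V): β-rule — branch into T !X  //  T V.
          branch 2.1.1 (add T !X):
            F (!V == Y): β-rule — branch into T !V, F Y  //  F !V, T Y.
              branch 2.1.1.1 (add T !V, F Y):
                × closes — contains both V and !V.
              branch 2.1.1.2 (add F !V, T Y):
                × closes — contains both Y and !Y.
          branch 2.1.2 (add T V):
            F (!V == Y): β-rule — branch into T !V, F Y  //  F !V, T Y.
              branch 2.1.2.1 (add T !V, F Y):
                × closes — contains both V and !V.
              branch 2.1.2.2 (add F !V, T Y):
                × closes — contains both Y and !Y.
      branch 2.2 (add F (Z && (V == !W))):
        T (!X || V): β-rule — branch into T !X  //  T V.
          branch 2.2.1 (add T !X):
            F (!V == Y): β-rule — branch into T !V, F Y  //  F !V, T Y.
              branch 2.2.1.1 (add T !V, F Y):
                × closes — contains both V and !V.
              branch 2.2.1.2 (add F !V, T Y):
                × closes — contains both Y and !Y.
          branch 2.2.2 (add T V):
            F (!V == Y): β-rule — branch into T !V, F Y  //  F !V, T Y.
              branch 2.2.2.1 (add T !V, F Y):
                × closes — contains both V and !V.
              branch 2.2.2.2 (add F !V, T Y):
                × closes — contains both Y and !Y.
13 branches closed, 2 open.
Each open branch fixes some atoms; the unmentioned ones are free. Counting distinct full assignments: branch {V=T, W=F, Y=F, Z=T} (X) contributes 2 new; branch {V=T, W=F, Y=T, Z=T} (X) contributes 2 new. Total: 4.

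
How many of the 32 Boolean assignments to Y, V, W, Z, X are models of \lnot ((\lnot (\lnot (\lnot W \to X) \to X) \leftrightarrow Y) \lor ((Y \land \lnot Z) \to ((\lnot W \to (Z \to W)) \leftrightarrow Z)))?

6

Initial set: {T \lnot ((\lnot (\lnot (\lnot W \to X) \to X) \leftrightarrow Y) \lor ((Y \land \lnot Z) \to ((\lnot W \to (Z \to W)) \leftrightarrow Z)))}.
T \lnot ((\lnot (\lnot (\lnot W \to X) \to X) \leftrightarrow Y) \lor ((Y \land \lnot Z) \to ((\lnot W \to (Z \to W)) \leftrightarrow Z))): α-rule — add F (\lnot (\lnot (\lnot W \to X) \to X) \leftrightarrow Y), F ((Y \land \lnot Z) \to ((\lnot W \to (Z \to W)) \leftrightarrow Z)).
F ((Y \land \lnot Z) \to ((\lnot W \to (Z \to W)) \leftrightarrow Z)): α-rule — add T (Y \land \lnot Z), F ((\lnot W \to (Z \to W)) \leftrightarrow Z).
T (Y \land \lnot Z): α-rule — add T Y, T \lnot Z.
F (\lnot (\lnot (\lnot W \to X) \to X) \leftrightarrow Y): β-rule — branch into T \lnot (\lnot (\lnot W \to X) \to X), F Y  //  F \lnot (\lnot (\lnot W \to X) \to X), T Y.
  branch 1 (add T \lnot (\lnot (\lnot W \to X) \to X), F Y):
    × closes — contains both Y and \lnot Y.
  branch 2 (add F \lnot (\lnot (\lnot W \to X) \to X), T Y):
    F ((\lnot W \to (Z \to W)) \leftrightarrow Z): β-rule — branch into T (\lnot W \to (Z \to W)), F Z  //  F (\lnot W \to (Z \to W)), T Z.
      branch 2.1 (add T (\lnot W \to (Z \to W)), F Z):
        F \lnot (\lnot (\lnot W \to X) \to X): β-rule — branch into F \lnot (\lnot W \to X)  //  T X.
          branch 2.1.1 (add F \lnot (\lnot W \to X)):
            T (\lnot W \to (Z \to W)): β-rule — branch into F \lnot W  //  T (Z \to W).
              branch 2.1.1.1 (add F \lnot W):
                F \lnot (\lnot W \to X): β-rule — branch into F \lnot W  //  T X.
                  branch 2.1.1.1.1 (add F \lnot W):
                    ○ open, literals {W=true, Y=true, Z=false}.
                  branch 2.1.1.1.2 (add T X):
                    ○ open, literals {W=true, X=true, Y=true, Z=false}.
              branch 2.1.1.2 (add T (Z \to W)):
                F \lnot (\lnot W \to X): β-rule — branch into F \lnot W  //  T X.
                  branch 2.1.1.2.1 (add F \lnot W):
                    T (Z \to W): β-rule — branch into F Z  //  T W.
                      branch 2.1.1.2.1.1 (add F Z):
                        ○ open, literals {W=true, Y=true, Z=false}.
                      branch 2.1.1.2.1.2 (add T W):
                        ○ open, literals {W=true, Y=true, Z=false}.
                  branch 2.1.1.2.2 (add T X):
                    T (Z \to W): β-rule — branch into F Z  //  T W.
                      branch 2.1.1.2.2.1 (add F Z):
                        ○ open, literals {X=true, Y=true, Z=false}.
                      branch 2.1.1.2.2.2 (add T W):
                        ○ open, literals {W=true, X=true, Y=true, Z=false}.
          branch 2.1.2 (add T X):
            T (\lnot W \to (Z \to W)): β-rule — branch into F \lnot W  //  T (Z \to W).
              branch 2.1.2.1 (add F \lnot W):
                ○ open, literals {W=true, X=true, Y=true, Z=false}.
              branch 2.1.2.2 (add T (Z \to W)):
                T (Z \to W): β-rule — branch into F Z  //  T W.
                  branch 2.1.2.2.1 (add F Z):
                    ○ open, literals {X=true, Y=true, Z=false}.
                  branch 2.1.2.2.2 (add T W):
                    ○ open, literals {W=true, X=true, Y=true, Z=false}.
      branch 2.2 (add F (\lnot W \to (Z \to W)), T Z):
        × closes — contains both Z and \lnot Z.
2 branches closed, 9 open.
Each open branch fixes some atoms; the unmentioned ones are free. Counting distinct full assignments: branch {W=true, Y=true, Z=false} (V, X) contributes 4 new; branch {W=true, X=true, Y=true, Z=false} (V) contributes 0 new; branch {W=true, Y=true, Z=false} (V, X) contributes 0 new; branch {W=true, Y=true, Z=false} (V, X) contributes 0 new; branch {X=true, Y=true, Z=false} (V, W) contributes 2 new; branch {W=true, X=true, Y=true, Z=false} (V) contributes 0 new; branch {W=true, X=true, Y=true, Z=false} (V) contributes 0 new; branch {X=true, Y=true, Z=false} (V, W) contributes 0 new; branch {W=true, X=true, Y=true, Z=false} (V) contributes 0 new. Total: 6.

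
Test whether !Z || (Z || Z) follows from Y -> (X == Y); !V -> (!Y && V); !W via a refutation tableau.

Initial set: {(Y -> (X == Y)); (!V -> (!Y && V)); !W; !(!Z || (Z || Z))}.
!(!Z || (Z || Z)): α-rule — add !!Z, !(Z || Z).
!(Z || Z): α-rule — add !Z, !Z.
× closes — contains both Z and !Z.
All 1 branch closes.
Every branch closed, so the premises entail the conclusion.

Yes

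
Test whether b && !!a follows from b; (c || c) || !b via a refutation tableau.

Initial set: {T b; T ((c || c) || !b); F (b && !!a)}.
T ((c || c) || !b): β-rule — branch into T (c || c)  //  T !b.
  branch 1 (add T (c || c)):
    F (b && !!a): β-rule — branch into F b  //  F !!a.
      branch 1.1 (add F b):
        × closes — contains both b and !b.
      branch 1.2 (add F !!a):
        F !!a: drop double negation, giving F a.
        T (c || c): β-rule — branch into T c  //  T c.
          branch 1.2.1 (add T c):
            ○ open, literals {a=F, b=T, c=T}.
          branch 1.2.2 (add T c):
            ○ open, literals {a=F, b=T, c=T}.
  branch 2 (add T !b):
    × closes — contains both b and !b.
2 branches closed, 2 open.
An open branch gives a countermodel: a=F, b=T, c=T (unmentioned atoms arbitrary); the premises hold there but the conclusion fails.

No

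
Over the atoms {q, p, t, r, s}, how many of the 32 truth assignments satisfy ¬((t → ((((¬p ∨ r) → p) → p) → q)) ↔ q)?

Initial set: {T ¬((t → ((((¬p ∨ r) → p) → p) → q)) ↔ q)}.
T ¬((t → ((((¬p ∨ r) → p) → p) → q)) ↔ q): β-rule — branch into T (t → ((((¬p ∨ r) → p) → p) → q)), F q  //  F (t → ((((¬p ∨ r) → p) → p) → q)), T q.
  branch 1 (add T (t → ((((¬p ∨ r) → p) → p) → q)), F q):
    T (t → ((((¬p ∨ r) → p) → p) → q)): β-rule — branch into F t  //  T ((((¬p ∨ r) → p) → p) → q).
      branch 1.1 (add F t):
        ○ open, literals {q=false, t=false}.
      branch 1.2 (add T ((((¬p ∨ r) → p) → p) → q)):
        T ((((¬p ∨ r) → p) → p) → q): β-rule — branch into F (((¬p ∨ r) → p) → p)  //  T q.
          branch 1.2.1 (add F (((¬p ∨ r) → p) → p)):
            F (((¬p ∨ r) → p) → p): α-rule — add T ((¬p ∨ r) → p), F p.
            T ((¬p ∨ r) → p): β-rule — branch into F (¬p ∨ r)  //  T p.
              branch 1.2.1.1 (add F (¬p ∨ r)):
                F (¬p ∨ r): α-rule — add F ¬p, F r.
                × closes — contains both p and ¬p.
              branch 1.2.1.2 (add T p):
                × closes — contains both p and ¬p.
          branch 1.2.2 (add T q):
            × closes — contains both q and ¬q.
  branch 2 (add F (t → ((((¬p ∨ r) → p) → p) → q)), T q):
    F (t → ((((¬p ∨ r) → p) → p) → q)): α-rule — add T t, F ((((¬p ∨ r) → p) → p) → q).
    F ((((¬p ∨ r) → p) → p) → q): α-rule — add T (((¬p ∨ r) → p) → p), F q.
    × closes — contains both q and ¬q.
4 branches closed, 1 open.
Each open branch fixes some atoms; the unmentioned ones are free. Counting distinct full assignments: branch {q=false, t=false} (p, r, s) contributes 8 new. Total: 8.

8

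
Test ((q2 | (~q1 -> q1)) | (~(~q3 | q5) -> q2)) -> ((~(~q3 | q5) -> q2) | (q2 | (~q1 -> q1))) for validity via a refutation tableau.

Assume the negation and expand:
Initial set: {~(((q2 | (~q1 -> q1)) | (~(~q3 | q5) -> q2)) -> ((~(~q3 | q5) -> q2) | (q2 | (~q1 -> q1))))}.
~(((q2 | (~q1 -> q1)) | (~(~q3 | q5) -> q2)) -> ((~(~q3 | q5) -> q2) | (q2 | (~q1 -> q1)))): α-rule — add ((q2 | (~q1 -> q1)) | (~(~q3 | q5) -> q2)), ~((~(~q3 | q5) -> q2) | (q2 | (~q1 -> q1))).
~((~(~q3 | q5) -> q2) | (q2 | (~q1 -> q1))): α-rule — add ~(~(~q3 | q5) -> q2), ~(q2 | (~q1 -> q1)).
~(~(~q3 | q5) -> q2): α-rule — add ~(~q3 | q5), ~q2.
~(q2 | (~q1 -> q1)): α-rule — add ~q2, ~(~q1 -> q1).
~(~q3 | q5): α-rule — add ~~q3, ~q5.
~(~q1 -> q1): α-rule — add ~q1, ~q1.
((q2 | (~q1 -> q1)) | (~(~q3 | q5) -> q2)): β-rule — branch into (q2 | (~q1 -> q1))  //  (~(~q3 | q5) -> q2).
  branch 1 (add (q2 | (~q1 -> q1))):
    (q2 | (~q1 -> q1)): β-rule — branch into q2  //  (~q1 -> q1).
      branch 1.1 (add q2):
        × closes — contains both q2 and ~q2.
      branch 1.2 (add (~q1 -> q1)):
        (~q1 -> q1): β-rule — branch into ~~q1  //  q1.
          branch 1.2.1 (add ~~q1):
            × closes — contains both q1 and ~q1.
          branch 1.2.2 (add q1):
            × closes — contains both q1 and ~q1.
  branch 2 (add (~(~q3 | q5) -> q2)):
    (~(~q3 | q5) -> q2): β-rule — branch into ~~(~q3 | q5)  //  q2.
      branch 2.1 (add ~~(~q3 | q5)):
        ~~(~q3 | q5): β-rule — branch into ~q3  //  q5.
          branch 2.1.1 (add ~q3):
            × closes — contains both q3 and ~q3.
          branch 2.1.2 (add q5):
            × closes — contains both q5 and ~q5.
      branch 2.2 (add q2):
        × closes — contains both q2 and ~q2.
All 6 branches close.
Every branch closed, so the negation is unsatisfiable and the formula is valid.

Valid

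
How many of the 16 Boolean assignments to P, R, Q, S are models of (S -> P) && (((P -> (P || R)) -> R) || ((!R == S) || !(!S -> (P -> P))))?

Initial set: {T ((S -> P) && (((P -> (P || R)) -> R) || ((!R == S) || !(!S -> (P -> P)))))}.
T ((S -> P) && (((P -> (P || R)) -> R) || ((!R == S) || !(!S -> (P -> P))))): α-rule — add T (S -> P), T (((P -> (P || R)) -> R) || ((!R == S) || !(!S -> (P -> P)))).
T (S -> P): β-rule — branch into F S  //  T P.
  branch 1 (add F S):
    T (((P -> (P || R)) -> R) || ((!R == S) || !(!S -> (P -> P)))): β-rule — branch into T ((P -> (P || R)) -> R)  //  T ((!R == S) || !(!S -> (P -> P))).
      branch 1.1 (add T ((P -> (P || R)) -> R)):
        T ((P -> (P || R)) -> R): β-rule — branch into F (P -> (P || R))  //  T R.
          branch 1.1.1 (add F (P -> (P || R))):
            F (P -> (P || R)): α-rule — add T P, F (P || R).
            F (P || R): α-rule — add F P, F R.
            × closes — contains both P and !P.
          branch 1.1.2 (add T R):
            ○ open, literals {R=T, S=F}.
      branch 1.2 (add T ((!R == S) || !(!S -> (P -> P)))):
        T ((!R == S) || !(!S -> (P -> P))): β-rule — branch into T (!R == S)  //  T !(!S -> (P -> P)).
          branch 1.2.1 (add T (!R == S)):
            T (!R == S): β-rule — branch into T !R, T S  //  F !R, F S.
              branch 1.2.1.1 (add T !R, T S):
                × closes — contains both S and !S.
              branch 1.2.1.2 (add F !R, F S):
                ○ open, literals {R=T, S=F}.
          branch 1.2.2 (add T !(!S -> (P -> P))):
            T !(!S -> (P -> P)): α-rule — add T !S, F (P -> P).
            F (P -> P): α-rule — add T P, F P.
            × closes — contains both P and !P.
  branch 2 (add T P):
    T (((P -> (P || R)) -> R) || ((!R == S) || !(!S -> (P -> P)))): β-rule — branch into T ((P -> (P || R)) -> R)  //  T ((!R == S) || !(!S -> (P -> P))).
      branch 2.1 (add T ((P -> (P || R)) -> R)):
        T ((P -> (P || R)) -> R): β-rule — branch into F (P -> (P || R))  //  T R.
          branch 2.1.1 (add F (P -> (P || R))):
            F (P -> (P || R)): α-rule — add T P, F (P || R).
            F (P || R): α-rule — add F P, F R.
            × closes — contains both P and !P.
          branch 2.1.2 (add T R):
            ○ open, literals {P=T, R=T}.
      branch 2.2 (add T ((!R == S) || !(!S -> (P -> P)))):
        T ((!R == S) || !(!S -> (P -> P))): β-rule — branch into T (!R == S)  //  T !(!S -> (P -> P)).
          branch 2.2.1 (add T (!R == S)):
            T (!R == S): β-rule — branch into T !R, T S  //  F !R, F S.
              branch 2.2.1.1 (add T !R, T S):
                ○ open, literals {P=T, R=F, S=T}.
              branch 2.2.1.2 (add F !R, F S):
                ○ open, literals {P=T, R=T, S=F}.
          branch 2.2.2 (add T !(!S -> (P -> P))):
            T !(!S -> (P -> P)): α-rule — add T !S, F (P -> P).
            F (P -> P): α-rule — add T P, F P.
            × closes — contains both P and !P.
5 branches closed, 5 open.
Each open branch fixes some atoms; the unmentioned ones are free. Counting distinct full assignments: branch {R=T, S=F} (P, Q) contributes 4 new; branch {R=T, S=F} (P, Q) contributes 0 new; branch {P=T, R=T} (Q, S) contributes 2 new; branch {P=T, R=F, S=T} (Q) contributes 2 new; branch {P=T, R=T, S=F} (Q) contributes 0 new. Total: 8.

8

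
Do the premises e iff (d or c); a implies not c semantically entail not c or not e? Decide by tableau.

No

Initial set: {(e iff (d or c)); (a implies not c); not (not c or not e)}.
not (not c or not e): α-rule — add not not c, not not e.
(e iff (d or c)): β-rule — branch into e, (d or c)  //  not e, not (d or c).
  branch 1 (add e, (d or c)):
    (a implies not c): β-rule — branch into not a  //  not c.
      branch 1.1 (add not a):
        (d or c): β-rule — branch into d  //  c.
          branch 1.1.1 (add d):
            ○ open, literals {a=0, c=1, d=1, e=1}.
          branch 1.1.2 (add c):
            ○ open, literals {a=0, c=1, e=1}.
      branch 1.2 (add not c):
        × closes — contains both c and not c.
  branch 2 (add not e, not (d or c)):
    × closes — contains both e and not e.
2 branches closed, 2 open.
An open branch gives a countermodel: a=0, c=1, d=1, e=1 (unmentioned atoms arbitrary); the premises hold there but the conclusion fails.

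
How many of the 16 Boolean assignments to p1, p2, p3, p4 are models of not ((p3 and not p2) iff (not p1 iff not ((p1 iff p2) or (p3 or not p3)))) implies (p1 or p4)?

15

Initial set: {T (not ((p3 and not p2) iff (not p1 iff not ((p1 iff p2) or (p3 or not p3)))) implies (p1 or p4))}.
T (not ((p3 and not p2) iff (not p1 iff not ((p1 iff p2) or (p3 or not p3)))) implies (p1 or p4)): β-rule — branch into F not ((p3 and not p2) iff (not p1 iff not ((p1 iff p2) or (p3 or not p3))))  //  T (p1 or p4).
  branch 1 (add F not ((p3 and not p2) iff (not p1 iff not ((p1 iff p2) or (p3 or not p3))))):
    F not ((p3 and not p2) iff (not p1 iff not ((p1 iff p2) or (p3 or not p3)))): β-rule — branch into T (p3 and not p2), T (not p1 iff not ((p1 iff p2) or (p3 or not p3)))  //  F (p3 and not p2), F (not p1 iff not ((p1 iff p2) or (p3 or not p3))).
      branch 1.1 (add T (p3 and not p2), T (not p1 iff not ((p1 iff p2) or (p3 or not p3)))):
        T (p3 and not p2): α-rule — add T p3, T not p2.
        T (not p1 iff not ((p1 iff p2) or (p3 or not p3))): β-rule — branch into T not p1, T not ((p1 iff p2) or (p3 or not p3))  //  F not p1, F not ((p1 iff p2) or (p3 or not p3)).
          branch 1.1.1 (add T not p1, T not ((p1 iff p2) or (p3 or not p3))):
            T not ((p1 iff p2) or (p3 or not p3)): α-rule — add F (p1 iff p2), F (p3 or not p3).
            F (p3 or not p3): α-rule — add F p3, F not p3.
            × closes — contains both p3 and not p3.
          branch 1.1.2 (add F not p1, F not ((p1 iff p2) or (p3 or not p3))):
            F not ((p1 iff p2) or (p3 or not p3)): β-rule — branch into T (p1 iff p2)  //  T (p3 or not p3).
              branch 1.1.2.1 (add T (p1 iff p2)):
                T (p1 iff p2): β-rule — branch into T p1, T p2  //  F p1, F p2.
                  branch 1.1.2.1.1 (add T p1, T p2):
                    × closes — contains both p2 and not p2.
                  branch 1.1.2.1.2 (add F p1, F p2):
                    × closes — contains both p1 and not p1.
              branch 1.1.2.2 (add T (p3 or not p3)):
                T (p3 or not p3): β-rule — branch into T p3  //  T not p3.
                  branch 1.1.2.2.1 (add T p3):
                    ○ open, literals {p1=1, p2=0, p3=1}.
                  branch 1.1.2.2.2 (add T not p3):
                    × closes — contains both p3 and not p3.
      branch 1.2 (add F (p3 and not p2), F (not p1 iff not ((p1 iff p2) or (p3 or not p3)))):
        F (p3 and not p2): β-rule — branch into F p3  //  F not p2.
          branch 1.2.1 (add F p3):
            F (not p1 iff not ((p1 iff p2) or (p3 or not p3))): β-rule — branch into T not p1, F not ((p1 iff p2) or (p3 or not p3))  //  F not p1, T not ((p1 iff p2) or (p3 or not p3)).
              branch 1.2.1.1 (add T not p1, F not ((p1 iff p2) or (p3 or not p3))):
                F not ((p1 iff p2) or (p3 or not p3)): β-rule — branch into T (p1 iff p2)  //  T (p3 or not p3).
                  branch 1.2.1.1.1 (add T (p1 iff p2)):
                    T (p1 iff p2): β-rule — branch into T p1, T p2  //  F p1, F p2.
                      branch 1.2.1.1.1.1 (add T p1, T p2):
                        × closes — contains both p1 and not p1.
                      branch 1.2.1.1.1.2 (add F p1, F p2):
                        ○ open, literals {p1=0, p2=0, p3=0}.
                  branch 1.2.1.1.2 (add T (p3 or not p3)):
                    T (p3 or not p3): β-rule — branch into T p3  //  T not p3.
                      branch 1.2.1.1.2.1 (add T p3):
                        × closes — contains both p3 and not p3.
                      branch 1.2.1.1.2.2 (add T not p3):
                        ○ open, literals {p1=0, p3=0}.
              branch 1.2.1.2 (add F not p1, T not ((p1 iff p2) or (p3 or not p3))):
                T not ((p1 iff p2) or (p3 or not p3)): α-rule — add F (p1 iff p2), F (p3 or not p3).
                F (p3 or not p3): α-rule — add F p3, F not p3.
                × closes — contains both p3 and not p3.
          branch 1.2.2 (add F not p2):
            F (not p1 iff not ((p1 iff p2) or (p3 or not p3))): β-rule — branch into T not p1, F not ((p1 iff p2) or (p3 or not p3))  //  F not p1, T not ((p1 iff p2) or (p3 or not p3)).
              branch 1.2.2.1 (add T not p1, F not ((p1 iff p2) or (p3 or not p3))):
                F not ((p1 iff p2) or (p3 or not p3)): β-rule — branch into T (p1 iff p2)  //  T (p3 or not p3).
                  branch 1.2.2.1.1 (add T (p1 iff p2)):
                    T (p1 iff p2): β-rule — branch into T p1, T p2  //  F p1, F p2.
                      branch 1.2.2.1.1.1 (add T p1, T p2):
                        × closes — contains both p1 and not p1.
                      branch 1.2.2.1.1.2 (add F p1, F p2):
                        × closes — contains both p2 and not p2.
                  branch 1.2.2.1.2 (add T (p3 or not p3)):
                    T (p3 or not p3): β-rule — branch into T p3  //  T not p3.
                      branch 1.2.2.1.2.1 (add T p3):
                        ○ open, literals {p1=0, p2=1, p3=1}.
                      branch 1.2.2.1.2.2 (add T not p3):
                        ○ open, literals {p1=0, p2=1, p3=0}.
              branch 1.2.2.2 (add F not p1, T not ((p1 iff p2) or (p3 or not p3))):
                T not ((p1 iff p2) or (p3 or not p3)): α-rule — add F (p1 iff p2), F (p3 or not p3).
                F (p3 or not p3): α-rule — add F p3, F not p3.
                × closes — contains both p3 and not p3.
  branch 2 (add T (p1 or p4)):
    T (p1 or p4): β-rule — branch into T p1  //  T p4.
      branch 2.1 (add T p1):
        ○ open, literals {p1=1}.
      branch 2.2 (add T p4):
        ○ open, literals {p4=1}.
10 branches closed, 7 open.
Each open branch fixes some atoms; the unmentioned ones are free. Counting distinct full assignments: branch {p1=1, p2=0, p3=1} (p4) contributes 2 new; branch {p1=0, p2=0, p3=0} (p4) contributes 2 new; branch {p1=0, p3=0} (p2, p4) contributes 2 new; branch {p1=0, p2=1, p3=1} (p4) contributes 2 new; branch {p1=0, p2=1, p3=0} (p4) contributes 0 new; branch {p1=1} (p2, p3, p4) contributes 6 new; branch {p4=1} (p1, p2, p3) contributes 1 new. Total: 15.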